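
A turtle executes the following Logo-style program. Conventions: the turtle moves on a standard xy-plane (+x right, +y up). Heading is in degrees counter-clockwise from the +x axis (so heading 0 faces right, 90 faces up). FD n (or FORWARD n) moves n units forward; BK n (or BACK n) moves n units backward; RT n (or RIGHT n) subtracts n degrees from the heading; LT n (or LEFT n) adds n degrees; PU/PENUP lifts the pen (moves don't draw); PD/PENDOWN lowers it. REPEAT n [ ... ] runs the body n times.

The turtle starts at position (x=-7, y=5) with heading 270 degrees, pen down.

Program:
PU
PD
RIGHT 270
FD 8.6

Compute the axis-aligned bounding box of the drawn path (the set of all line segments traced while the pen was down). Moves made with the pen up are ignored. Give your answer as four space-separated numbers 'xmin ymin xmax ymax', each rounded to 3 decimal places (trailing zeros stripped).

Answer: -7 5 1.6 5

Derivation:
Executing turtle program step by step:
Start: pos=(-7,5), heading=270, pen down
PU: pen up
PD: pen down
RT 270: heading 270 -> 0
FD 8.6: (-7,5) -> (1.6,5) [heading=0, draw]
Final: pos=(1.6,5), heading=0, 1 segment(s) drawn

Segment endpoints: x in {-7, 1.6}, y in {5}
xmin=-7, ymin=5, xmax=1.6, ymax=5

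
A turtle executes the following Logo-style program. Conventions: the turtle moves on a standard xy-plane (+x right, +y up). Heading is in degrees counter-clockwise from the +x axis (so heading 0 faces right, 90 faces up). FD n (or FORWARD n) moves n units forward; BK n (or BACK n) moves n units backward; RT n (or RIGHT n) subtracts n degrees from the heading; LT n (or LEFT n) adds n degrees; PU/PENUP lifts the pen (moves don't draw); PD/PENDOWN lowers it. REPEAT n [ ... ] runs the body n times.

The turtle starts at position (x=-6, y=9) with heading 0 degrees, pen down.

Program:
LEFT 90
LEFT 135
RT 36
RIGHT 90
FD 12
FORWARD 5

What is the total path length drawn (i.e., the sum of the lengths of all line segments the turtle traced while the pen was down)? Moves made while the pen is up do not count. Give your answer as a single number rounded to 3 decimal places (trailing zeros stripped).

Executing turtle program step by step:
Start: pos=(-6,9), heading=0, pen down
LT 90: heading 0 -> 90
LT 135: heading 90 -> 225
RT 36: heading 225 -> 189
RT 90: heading 189 -> 99
FD 12: (-6,9) -> (-7.877,20.852) [heading=99, draw]
FD 5: (-7.877,20.852) -> (-8.659,25.791) [heading=99, draw]
Final: pos=(-8.659,25.791), heading=99, 2 segment(s) drawn

Segment lengths:
  seg 1: (-6,9) -> (-7.877,20.852), length = 12
  seg 2: (-7.877,20.852) -> (-8.659,25.791), length = 5
Total = 17

Answer: 17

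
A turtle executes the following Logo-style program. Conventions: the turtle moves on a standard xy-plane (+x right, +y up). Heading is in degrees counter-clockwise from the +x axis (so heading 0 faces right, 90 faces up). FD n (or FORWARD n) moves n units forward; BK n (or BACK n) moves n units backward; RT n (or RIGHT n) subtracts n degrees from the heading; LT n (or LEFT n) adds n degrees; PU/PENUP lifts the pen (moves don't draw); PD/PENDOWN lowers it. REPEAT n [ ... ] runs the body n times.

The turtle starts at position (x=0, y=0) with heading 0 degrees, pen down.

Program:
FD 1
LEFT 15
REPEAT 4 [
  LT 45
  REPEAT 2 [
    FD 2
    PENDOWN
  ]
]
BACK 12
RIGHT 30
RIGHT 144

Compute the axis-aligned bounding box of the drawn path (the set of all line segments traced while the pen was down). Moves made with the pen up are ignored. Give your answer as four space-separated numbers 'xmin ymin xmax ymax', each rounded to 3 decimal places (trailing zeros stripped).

Executing turtle program step by step:
Start: pos=(0,0), heading=0, pen down
FD 1: (0,0) -> (1,0) [heading=0, draw]
LT 15: heading 0 -> 15
REPEAT 4 [
  -- iteration 1/4 --
  LT 45: heading 15 -> 60
  REPEAT 2 [
    -- iteration 1/2 --
    FD 2: (1,0) -> (2,1.732) [heading=60, draw]
    PD: pen down
    -- iteration 2/2 --
    FD 2: (2,1.732) -> (3,3.464) [heading=60, draw]
    PD: pen down
  ]
  -- iteration 2/4 --
  LT 45: heading 60 -> 105
  REPEAT 2 [
    -- iteration 1/2 --
    FD 2: (3,3.464) -> (2.482,5.396) [heading=105, draw]
    PD: pen down
    -- iteration 2/2 --
    FD 2: (2.482,5.396) -> (1.965,7.328) [heading=105, draw]
    PD: pen down
  ]
  -- iteration 3/4 --
  LT 45: heading 105 -> 150
  REPEAT 2 [
    -- iteration 1/2 --
    FD 2: (1.965,7.328) -> (0.233,8.328) [heading=150, draw]
    PD: pen down
    -- iteration 2/2 --
    FD 2: (0.233,8.328) -> (-1.499,9.328) [heading=150, draw]
    PD: pen down
  ]
  -- iteration 4/4 --
  LT 45: heading 150 -> 195
  REPEAT 2 [
    -- iteration 1/2 --
    FD 2: (-1.499,9.328) -> (-3.431,8.81) [heading=195, draw]
    PD: pen down
    -- iteration 2/2 --
    FD 2: (-3.431,8.81) -> (-5.363,8.293) [heading=195, draw]
    PD: pen down
  ]
]
BK 12: (-5.363,8.293) -> (6.228,11.398) [heading=195, draw]
RT 30: heading 195 -> 165
RT 144: heading 165 -> 21
Final: pos=(6.228,11.398), heading=21, 10 segment(s) drawn

Segment endpoints: x in {-5.363, -3.431, -1.499, 0, 0.233, 1, 1.965, 2, 2.482, 3, 6.228}, y in {0, 1.732, 3.464, 5.396, 7.328, 8.293, 8.328, 8.81, 9.328, 11.398}
xmin=-5.363, ymin=0, xmax=6.228, ymax=11.398

Answer: -5.363 0 6.228 11.398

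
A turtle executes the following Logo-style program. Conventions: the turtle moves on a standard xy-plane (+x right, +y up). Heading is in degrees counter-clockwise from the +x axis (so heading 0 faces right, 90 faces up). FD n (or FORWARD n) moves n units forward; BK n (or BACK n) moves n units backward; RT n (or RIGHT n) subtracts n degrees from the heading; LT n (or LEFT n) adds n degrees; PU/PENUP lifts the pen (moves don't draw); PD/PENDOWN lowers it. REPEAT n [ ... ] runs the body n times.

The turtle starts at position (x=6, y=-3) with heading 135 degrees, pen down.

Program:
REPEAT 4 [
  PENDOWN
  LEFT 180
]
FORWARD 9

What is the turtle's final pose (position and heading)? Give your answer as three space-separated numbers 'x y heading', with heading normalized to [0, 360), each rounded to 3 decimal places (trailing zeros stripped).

Executing turtle program step by step:
Start: pos=(6,-3), heading=135, pen down
REPEAT 4 [
  -- iteration 1/4 --
  PD: pen down
  LT 180: heading 135 -> 315
  -- iteration 2/4 --
  PD: pen down
  LT 180: heading 315 -> 135
  -- iteration 3/4 --
  PD: pen down
  LT 180: heading 135 -> 315
  -- iteration 4/4 --
  PD: pen down
  LT 180: heading 315 -> 135
]
FD 9: (6,-3) -> (-0.364,3.364) [heading=135, draw]
Final: pos=(-0.364,3.364), heading=135, 1 segment(s) drawn

Answer: -0.364 3.364 135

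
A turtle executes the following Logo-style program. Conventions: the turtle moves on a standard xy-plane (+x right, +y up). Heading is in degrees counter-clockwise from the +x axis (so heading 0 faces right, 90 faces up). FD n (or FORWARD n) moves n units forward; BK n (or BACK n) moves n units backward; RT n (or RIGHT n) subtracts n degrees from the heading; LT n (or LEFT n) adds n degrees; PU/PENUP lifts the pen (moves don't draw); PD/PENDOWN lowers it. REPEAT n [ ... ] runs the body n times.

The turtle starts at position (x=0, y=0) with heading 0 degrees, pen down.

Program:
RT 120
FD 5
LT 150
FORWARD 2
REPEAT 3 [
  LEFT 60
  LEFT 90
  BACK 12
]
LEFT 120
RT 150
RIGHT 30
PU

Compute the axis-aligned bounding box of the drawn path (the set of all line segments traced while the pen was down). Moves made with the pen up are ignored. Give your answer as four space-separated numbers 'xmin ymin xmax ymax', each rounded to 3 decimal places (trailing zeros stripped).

Executing turtle program step by step:
Start: pos=(0,0), heading=0, pen down
RT 120: heading 0 -> 240
FD 5: (0,0) -> (-2.5,-4.33) [heading=240, draw]
LT 150: heading 240 -> 30
FD 2: (-2.5,-4.33) -> (-0.768,-3.33) [heading=30, draw]
REPEAT 3 [
  -- iteration 1/3 --
  LT 60: heading 30 -> 90
  LT 90: heading 90 -> 180
  BK 12: (-0.768,-3.33) -> (11.232,-3.33) [heading=180, draw]
  -- iteration 2/3 --
  LT 60: heading 180 -> 240
  LT 90: heading 240 -> 330
  BK 12: (11.232,-3.33) -> (0.84,2.67) [heading=330, draw]
  -- iteration 3/3 --
  LT 60: heading 330 -> 30
  LT 90: heading 30 -> 120
  BK 12: (0.84,2.67) -> (6.84,-7.722) [heading=120, draw]
]
LT 120: heading 120 -> 240
RT 150: heading 240 -> 90
RT 30: heading 90 -> 60
PU: pen up
Final: pos=(6.84,-7.722), heading=60, 5 segment(s) drawn

Segment endpoints: x in {-2.5, -0.768, 0, 0.84, 6.84, 11.232}, y in {-7.722, -4.33, -3.33, -3.33, 0, 2.67}
xmin=-2.5, ymin=-7.722, xmax=11.232, ymax=2.67

Answer: -2.5 -7.722 11.232 2.67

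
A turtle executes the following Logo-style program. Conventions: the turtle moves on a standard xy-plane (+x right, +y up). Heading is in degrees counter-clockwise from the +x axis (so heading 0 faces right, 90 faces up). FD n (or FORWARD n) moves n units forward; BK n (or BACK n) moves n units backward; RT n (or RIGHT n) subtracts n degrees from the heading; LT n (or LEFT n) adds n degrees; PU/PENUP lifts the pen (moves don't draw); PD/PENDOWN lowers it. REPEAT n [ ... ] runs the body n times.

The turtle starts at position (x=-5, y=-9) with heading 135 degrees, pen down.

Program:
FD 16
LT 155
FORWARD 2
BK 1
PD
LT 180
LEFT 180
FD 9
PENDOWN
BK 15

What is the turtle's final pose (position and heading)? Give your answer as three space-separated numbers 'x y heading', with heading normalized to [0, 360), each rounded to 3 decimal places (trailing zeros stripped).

Answer: -18.024 7.012 290

Derivation:
Executing turtle program step by step:
Start: pos=(-5,-9), heading=135, pen down
FD 16: (-5,-9) -> (-16.314,2.314) [heading=135, draw]
LT 155: heading 135 -> 290
FD 2: (-16.314,2.314) -> (-15.63,0.434) [heading=290, draw]
BK 1: (-15.63,0.434) -> (-15.972,1.374) [heading=290, draw]
PD: pen down
LT 180: heading 290 -> 110
LT 180: heading 110 -> 290
FD 9: (-15.972,1.374) -> (-12.894,-7.083) [heading=290, draw]
PD: pen down
BK 15: (-12.894,-7.083) -> (-18.024,7.012) [heading=290, draw]
Final: pos=(-18.024,7.012), heading=290, 5 segment(s) drawn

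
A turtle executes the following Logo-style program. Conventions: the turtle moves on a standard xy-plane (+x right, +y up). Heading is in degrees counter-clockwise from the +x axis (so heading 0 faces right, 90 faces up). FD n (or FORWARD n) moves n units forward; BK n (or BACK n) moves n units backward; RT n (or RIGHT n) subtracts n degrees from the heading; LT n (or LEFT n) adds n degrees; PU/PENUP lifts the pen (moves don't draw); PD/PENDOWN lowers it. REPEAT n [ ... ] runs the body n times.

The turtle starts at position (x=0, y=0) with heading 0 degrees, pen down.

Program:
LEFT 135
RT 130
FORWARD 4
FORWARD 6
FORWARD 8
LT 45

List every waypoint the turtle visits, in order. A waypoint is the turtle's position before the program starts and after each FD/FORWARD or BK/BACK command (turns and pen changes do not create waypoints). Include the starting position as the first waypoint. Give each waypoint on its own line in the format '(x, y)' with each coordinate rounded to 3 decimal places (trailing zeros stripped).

Answer: (0, 0)
(3.985, 0.349)
(9.962, 0.872)
(17.932, 1.569)

Derivation:
Executing turtle program step by step:
Start: pos=(0,0), heading=0, pen down
LT 135: heading 0 -> 135
RT 130: heading 135 -> 5
FD 4: (0,0) -> (3.985,0.349) [heading=5, draw]
FD 6: (3.985,0.349) -> (9.962,0.872) [heading=5, draw]
FD 8: (9.962,0.872) -> (17.932,1.569) [heading=5, draw]
LT 45: heading 5 -> 50
Final: pos=(17.932,1.569), heading=50, 3 segment(s) drawn
Waypoints (4 total):
(0, 0)
(3.985, 0.349)
(9.962, 0.872)
(17.932, 1.569)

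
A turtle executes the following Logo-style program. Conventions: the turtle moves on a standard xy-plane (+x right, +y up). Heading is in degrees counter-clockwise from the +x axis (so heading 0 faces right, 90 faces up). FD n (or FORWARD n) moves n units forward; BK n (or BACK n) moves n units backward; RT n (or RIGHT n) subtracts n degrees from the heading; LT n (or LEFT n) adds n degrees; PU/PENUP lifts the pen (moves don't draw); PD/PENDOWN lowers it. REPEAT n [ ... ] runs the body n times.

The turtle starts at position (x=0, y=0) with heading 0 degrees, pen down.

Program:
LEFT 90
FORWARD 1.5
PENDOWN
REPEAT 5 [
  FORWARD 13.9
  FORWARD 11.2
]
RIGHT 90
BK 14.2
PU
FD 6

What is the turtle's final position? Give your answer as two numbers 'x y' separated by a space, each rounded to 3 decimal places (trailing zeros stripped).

Executing turtle program step by step:
Start: pos=(0,0), heading=0, pen down
LT 90: heading 0 -> 90
FD 1.5: (0,0) -> (0,1.5) [heading=90, draw]
PD: pen down
REPEAT 5 [
  -- iteration 1/5 --
  FD 13.9: (0,1.5) -> (0,15.4) [heading=90, draw]
  FD 11.2: (0,15.4) -> (0,26.6) [heading=90, draw]
  -- iteration 2/5 --
  FD 13.9: (0,26.6) -> (0,40.5) [heading=90, draw]
  FD 11.2: (0,40.5) -> (0,51.7) [heading=90, draw]
  -- iteration 3/5 --
  FD 13.9: (0,51.7) -> (0,65.6) [heading=90, draw]
  FD 11.2: (0,65.6) -> (0,76.8) [heading=90, draw]
  -- iteration 4/5 --
  FD 13.9: (0,76.8) -> (0,90.7) [heading=90, draw]
  FD 11.2: (0,90.7) -> (0,101.9) [heading=90, draw]
  -- iteration 5/5 --
  FD 13.9: (0,101.9) -> (0,115.8) [heading=90, draw]
  FD 11.2: (0,115.8) -> (0,127) [heading=90, draw]
]
RT 90: heading 90 -> 0
BK 14.2: (0,127) -> (-14.2,127) [heading=0, draw]
PU: pen up
FD 6: (-14.2,127) -> (-8.2,127) [heading=0, move]
Final: pos=(-8.2,127), heading=0, 12 segment(s) drawn

Answer: -8.2 127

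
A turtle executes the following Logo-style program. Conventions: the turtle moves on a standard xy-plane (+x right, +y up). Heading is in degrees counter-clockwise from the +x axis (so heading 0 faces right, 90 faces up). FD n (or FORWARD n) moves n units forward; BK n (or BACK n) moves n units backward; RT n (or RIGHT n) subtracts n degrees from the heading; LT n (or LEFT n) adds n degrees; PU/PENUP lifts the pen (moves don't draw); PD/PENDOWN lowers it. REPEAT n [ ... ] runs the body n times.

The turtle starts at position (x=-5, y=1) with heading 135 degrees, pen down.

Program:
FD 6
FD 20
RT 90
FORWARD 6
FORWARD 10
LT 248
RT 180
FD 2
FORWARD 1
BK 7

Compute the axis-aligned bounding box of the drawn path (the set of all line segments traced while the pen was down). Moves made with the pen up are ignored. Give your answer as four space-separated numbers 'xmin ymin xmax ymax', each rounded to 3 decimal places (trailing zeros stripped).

Answer: -23.385 1 -5 33.46

Derivation:
Executing turtle program step by step:
Start: pos=(-5,1), heading=135, pen down
FD 6: (-5,1) -> (-9.243,5.243) [heading=135, draw]
FD 20: (-9.243,5.243) -> (-23.385,19.385) [heading=135, draw]
RT 90: heading 135 -> 45
FD 6: (-23.385,19.385) -> (-19.142,23.627) [heading=45, draw]
FD 10: (-19.142,23.627) -> (-12.071,30.698) [heading=45, draw]
LT 248: heading 45 -> 293
RT 180: heading 293 -> 113
FD 2: (-12.071,30.698) -> (-12.853,32.539) [heading=113, draw]
FD 1: (-12.853,32.539) -> (-13.243,33.46) [heading=113, draw]
BK 7: (-13.243,33.46) -> (-10.508,27.016) [heading=113, draw]
Final: pos=(-10.508,27.016), heading=113, 7 segment(s) drawn

Segment endpoints: x in {-23.385, -19.142, -13.243, -12.853, -12.071, -10.508, -9.243, -5}, y in {1, 5.243, 19.385, 23.627, 27.016, 30.698, 32.539, 33.46}
xmin=-23.385, ymin=1, xmax=-5, ymax=33.46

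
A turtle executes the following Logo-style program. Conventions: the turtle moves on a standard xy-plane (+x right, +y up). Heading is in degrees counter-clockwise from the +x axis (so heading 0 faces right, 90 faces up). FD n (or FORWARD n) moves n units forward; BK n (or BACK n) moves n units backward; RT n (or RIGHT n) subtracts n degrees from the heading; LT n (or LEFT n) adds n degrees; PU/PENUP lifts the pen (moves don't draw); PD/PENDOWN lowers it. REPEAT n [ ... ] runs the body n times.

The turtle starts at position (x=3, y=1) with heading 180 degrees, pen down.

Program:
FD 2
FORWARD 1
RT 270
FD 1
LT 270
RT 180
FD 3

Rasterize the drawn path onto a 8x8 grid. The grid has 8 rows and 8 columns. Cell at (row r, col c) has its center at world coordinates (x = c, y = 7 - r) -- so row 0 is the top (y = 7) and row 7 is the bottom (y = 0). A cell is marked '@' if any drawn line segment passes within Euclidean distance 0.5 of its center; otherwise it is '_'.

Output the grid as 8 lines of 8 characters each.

Answer: ________
________
________
________
________
________
@@@@____
@@@@____

Derivation:
Segment 0: (3,1) -> (1,1)
Segment 1: (1,1) -> (0,1)
Segment 2: (0,1) -> (0,0)
Segment 3: (0,0) -> (3,0)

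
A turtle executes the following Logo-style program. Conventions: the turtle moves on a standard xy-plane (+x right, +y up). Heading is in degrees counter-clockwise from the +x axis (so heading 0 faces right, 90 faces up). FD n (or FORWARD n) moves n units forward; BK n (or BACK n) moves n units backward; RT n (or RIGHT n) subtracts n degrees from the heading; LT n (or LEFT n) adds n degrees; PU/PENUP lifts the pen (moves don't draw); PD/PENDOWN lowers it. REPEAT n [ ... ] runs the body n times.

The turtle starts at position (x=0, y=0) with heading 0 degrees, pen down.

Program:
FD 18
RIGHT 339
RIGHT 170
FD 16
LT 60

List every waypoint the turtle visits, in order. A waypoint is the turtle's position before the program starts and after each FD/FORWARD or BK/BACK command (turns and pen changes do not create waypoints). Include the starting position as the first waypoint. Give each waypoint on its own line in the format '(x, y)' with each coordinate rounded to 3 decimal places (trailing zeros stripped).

Answer: (0, 0)
(18, 0)
(4.285, -8.241)

Derivation:
Executing turtle program step by step:
Start: pos=(0,0), heading=0, pen down
FD 18: (0,0) -> (18,0) [heading=0, draw]
RT 339: heading 0 -> 21
RT 170: heading 21 -> 211
FD 16: (18,0) -> (4.285,-8.241) [heading=211, draw]
LT 60: heading 211 -> 271
Final: pos=(4.285,-8.241), heading=271, 2 segment(s) drawn
Waypoints (3 total):
(0, 0)
(18, 0)
(4.285, -8.241)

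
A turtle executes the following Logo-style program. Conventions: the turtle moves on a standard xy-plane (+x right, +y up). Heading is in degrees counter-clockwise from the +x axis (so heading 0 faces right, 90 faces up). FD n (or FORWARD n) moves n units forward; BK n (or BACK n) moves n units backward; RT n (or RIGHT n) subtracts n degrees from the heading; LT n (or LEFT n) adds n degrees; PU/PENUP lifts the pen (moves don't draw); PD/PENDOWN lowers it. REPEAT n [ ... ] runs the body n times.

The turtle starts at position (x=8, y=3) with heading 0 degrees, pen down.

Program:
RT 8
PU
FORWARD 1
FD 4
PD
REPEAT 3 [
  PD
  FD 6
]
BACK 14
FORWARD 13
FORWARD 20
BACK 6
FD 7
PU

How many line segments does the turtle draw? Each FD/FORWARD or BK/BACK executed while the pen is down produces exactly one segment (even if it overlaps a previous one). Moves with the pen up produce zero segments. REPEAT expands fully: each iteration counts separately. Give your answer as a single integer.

Answer: 8

Derivation:
Executing turtle program step by step:
Start: pos=(8,3), heading=0, pen down
RT 8: heading 0 -> 352
PU: pen up
FD 1: (8,3) -> (8.99,2.861) [heading=352, move]
FD 4: (8.99,2.861) -> (12.951,2.304) [heading=352, move]
PD: pen down
REPEAT 3 [
  -- iteration 1/3 --
  PD: pen down
  FD 6: (12.951,2.304) -> (18.893,1.469) [heading=352, draw]
  -- iteration 2/3 --
  PD: pen down
  FD 6: (18.893,1.469) -> (24.835,0.634) [heading=352, draw]
  -- iteration 3/3 --
  PD: pen down
  FD 6: (24.835,0.634) -> (30.776,-0.201) [heading=352, draw]
]
BK 14: (30.776,-0.201) -> (16.912,1.747) [heading=352, draw]
FD 13: (16.912,1.747) -> (29.786,-0.062) [heading=352, draw]
FD 20: (29.786,-0.062) -> (49.591,-2.845) [heading=352, draw]
BK 6: (49.591,-2.845) -> (43.65,-2.01) [heading=352, draw]
FD 7: (43.65,-2.01) -> (50.582,-2.984) [heading=352, draw]
PU: pen up
Final: pos=(50.582,-2.984), heading=352, 8 segment(s) drawn
Segments drawn: 8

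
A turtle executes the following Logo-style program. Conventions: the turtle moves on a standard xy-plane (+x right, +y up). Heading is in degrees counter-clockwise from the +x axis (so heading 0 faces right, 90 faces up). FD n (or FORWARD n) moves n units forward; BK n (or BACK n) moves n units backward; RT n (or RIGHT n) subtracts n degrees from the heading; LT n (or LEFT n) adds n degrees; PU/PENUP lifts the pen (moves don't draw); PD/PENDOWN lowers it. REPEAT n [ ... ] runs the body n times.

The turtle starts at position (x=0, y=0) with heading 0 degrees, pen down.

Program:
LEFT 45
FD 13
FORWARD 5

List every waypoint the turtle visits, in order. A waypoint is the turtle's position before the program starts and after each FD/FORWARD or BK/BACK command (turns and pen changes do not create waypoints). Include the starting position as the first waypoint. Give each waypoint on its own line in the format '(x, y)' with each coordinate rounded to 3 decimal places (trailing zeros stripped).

Executing turtle program step by step:
Start: pos=(0,0), heading=0, pen down
LT 45: heading 0 -> 45
FD 13: (0,0) -> (9.192,9.192) [heading=45, draw]
FD 5: (9.192,9.192) -> (12.728,12.728) [heading=45, draw]
Final: pos=(12.728,12.728), heading=45, 2 segment(s) drawn
Waypoints (3 total):
(0, 0)
(9.192, 9.192)
(12.728, 12.728)

Answer: (0, 0)
(9.192, 9.192)
(12.728, 12.728)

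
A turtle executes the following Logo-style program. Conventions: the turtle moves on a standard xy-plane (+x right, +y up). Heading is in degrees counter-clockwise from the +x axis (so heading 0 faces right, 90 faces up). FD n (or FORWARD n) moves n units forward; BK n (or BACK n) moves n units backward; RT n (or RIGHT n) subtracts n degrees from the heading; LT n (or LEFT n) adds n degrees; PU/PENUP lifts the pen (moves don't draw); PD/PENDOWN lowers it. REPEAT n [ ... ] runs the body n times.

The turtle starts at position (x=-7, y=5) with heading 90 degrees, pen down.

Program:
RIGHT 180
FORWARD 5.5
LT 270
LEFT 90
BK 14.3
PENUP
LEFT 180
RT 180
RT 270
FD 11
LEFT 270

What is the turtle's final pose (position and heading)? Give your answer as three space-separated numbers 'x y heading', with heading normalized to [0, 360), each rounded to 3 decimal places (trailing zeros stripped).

Answer: 4 13.8 270

Derivation:
Executing turtle program step by step:
Start: pos=(-7,5), heading=90, pen down
RT 180: heading 90 -> 270
FD 5.5: (-7,5) -> (-7,-0.5) [heading=270, draw]
LT 270: heading 270 -> 180
LT 90: heading 180 -> 270
BK 14.3: (-7,-0.5) -> (-7,13.8) [heading=270, draw]
PU: pen up
LT 180: heading 270 -> 90
RT 180: heading 90 -> 270
RT 270: heading 270 -> 0
FD 11: (-7,13.8) -> (4,13.8) [heading=0, move]
LT 270: heading 0 -> 270
Final: pos=(4,13.8), heading=270, 2 segment(s) drawn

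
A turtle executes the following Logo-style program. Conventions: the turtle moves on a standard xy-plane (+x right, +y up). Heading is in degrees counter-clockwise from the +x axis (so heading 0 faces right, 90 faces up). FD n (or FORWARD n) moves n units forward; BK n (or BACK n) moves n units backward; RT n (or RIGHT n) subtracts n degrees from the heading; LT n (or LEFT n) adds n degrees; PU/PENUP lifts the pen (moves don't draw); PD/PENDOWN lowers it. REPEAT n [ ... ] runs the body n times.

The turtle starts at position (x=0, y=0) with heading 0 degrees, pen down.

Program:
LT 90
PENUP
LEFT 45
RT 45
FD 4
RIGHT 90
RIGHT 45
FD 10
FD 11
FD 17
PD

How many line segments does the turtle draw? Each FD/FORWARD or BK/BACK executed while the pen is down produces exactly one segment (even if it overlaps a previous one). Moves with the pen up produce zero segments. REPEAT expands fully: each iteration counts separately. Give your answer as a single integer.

Answer: 0

Derivation:
Executing turtle program step by step:
Start: pos=(0,0), heading=0, pen down
LT 90: heading 0 -> 90
PU: pen up
LT 45: heading 90 -> 135
RT 45: heading 135 -> 90
FD 4: (0,0) -> (0,4) [heading=90, move]
RT 90: heading 90 -> 0
RT 45: heading 0 -> 315
FD 10: (0,4) -> (7.071,-3.071) [heading=315, move]
FD 11: (7.071,-3.071) -> (14.849,-10.849) [heading=315, move]
FD 17: (14.849,-10.849) -> (26.87,-22.87) [heading=315, move]
PD: pen down
Final: pos=(26.87,-22.87), heading=315, 0 segment(s) drawn
Segments drawn: 0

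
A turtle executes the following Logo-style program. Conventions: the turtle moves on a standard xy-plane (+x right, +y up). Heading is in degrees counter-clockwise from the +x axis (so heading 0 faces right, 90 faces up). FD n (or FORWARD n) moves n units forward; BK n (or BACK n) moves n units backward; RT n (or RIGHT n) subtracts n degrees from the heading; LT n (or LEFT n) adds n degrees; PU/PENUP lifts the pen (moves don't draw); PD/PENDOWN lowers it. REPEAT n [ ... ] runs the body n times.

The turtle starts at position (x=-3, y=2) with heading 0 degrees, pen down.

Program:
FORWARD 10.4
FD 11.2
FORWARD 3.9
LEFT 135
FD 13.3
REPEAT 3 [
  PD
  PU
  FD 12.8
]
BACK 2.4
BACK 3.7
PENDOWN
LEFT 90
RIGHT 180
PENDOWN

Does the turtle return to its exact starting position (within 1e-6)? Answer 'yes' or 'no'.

Executing turtle program step by step:
Start: pos=(-3,2), heading=0, pen down
FD 10.4: (-3,2) -> (7.4,2) [heading=0, draw]
FD 11.2: (7.4,2) -> (18.6,2) [heading=0, draw]
FD 3.9: (18.6,2) -> (22.5,2) [heading=0, draw]
LT 135: heading 0 -> 135
FD 13.3: (22.5,2) -> (13.095,11.405) [heading=135, draw]
REPEAT 3 [
  -- iteration 1/3 --
  PD: pen down
  PU: pen up
  FD 12.8: (13.095,11.405) -> (4.045,20.455) [heading=135, move]
  -- iteration 2/3 --
  PD: pen down
  PU: pen up
  FD 12.8: (4.045,20.455) -> (-5.006,29.506) [heading=135, move]
  -- iteration 3/3 --
  PD: pen down
  PU: pen up
  FD 12.8: (-5.006,29.506) -> (-14.057,38.557) [heading=135, move]
]
BK 2.4: (-14.057,38.557) -> (-12.36,36.86) [heading=135, move]
BK 3.7: (-12.36,36.86) -> (-9.744,34.244) [heading=135, move]
PD: pen down
LT 90: heading 135 -> 225
RT 180: heading 225 -> 45
PD: pen down
Final: pos=(-9.744,34.244), heading=45, 4 segment(s) drawn

Start position: (-3, 2)
Final position: (-9.744, 34.244)
Distance = 32.942; >= 1e-6 -> NOT closed

Answer: no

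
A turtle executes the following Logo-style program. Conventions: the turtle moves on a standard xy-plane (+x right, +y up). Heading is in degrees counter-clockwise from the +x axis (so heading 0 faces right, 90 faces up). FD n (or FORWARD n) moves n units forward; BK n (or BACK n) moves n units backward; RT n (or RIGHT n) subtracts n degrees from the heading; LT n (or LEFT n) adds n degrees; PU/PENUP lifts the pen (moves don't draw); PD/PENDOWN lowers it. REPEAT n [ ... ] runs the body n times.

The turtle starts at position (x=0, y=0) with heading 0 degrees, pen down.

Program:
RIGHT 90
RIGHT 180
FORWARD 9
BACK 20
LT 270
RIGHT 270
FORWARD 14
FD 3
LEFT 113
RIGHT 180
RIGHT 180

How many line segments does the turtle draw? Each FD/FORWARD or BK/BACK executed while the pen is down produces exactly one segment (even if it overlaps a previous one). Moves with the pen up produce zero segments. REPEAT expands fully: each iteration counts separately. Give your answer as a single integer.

Executing turtle program step by step:
Start: pos=(0,0), heading=0, pen down
RT 90: heading 0 -> 270
RT 180: heading 270 -> 90
FD 9: (0,0) -> (0,9) [heading=90, draw]
BK 20: (0,9) -> (0,-11) [heading=90, draw]
LT 270: heading 90 -> 0
RT 270: heading 0 -> 90
FD 14: (0,-11) -> (0,3) [heading=90, draw]
FD 3: (0,3) -> (0,6) [heading=90, draw]
LT 113: heading 90 -> 203
RT 180: heading 203 -> 23
RT 180: heading 23 -> 203
Final: pos=(0,6), heading=203, 4 segment(s) drawn
Segments drawn: 4

Answer: 4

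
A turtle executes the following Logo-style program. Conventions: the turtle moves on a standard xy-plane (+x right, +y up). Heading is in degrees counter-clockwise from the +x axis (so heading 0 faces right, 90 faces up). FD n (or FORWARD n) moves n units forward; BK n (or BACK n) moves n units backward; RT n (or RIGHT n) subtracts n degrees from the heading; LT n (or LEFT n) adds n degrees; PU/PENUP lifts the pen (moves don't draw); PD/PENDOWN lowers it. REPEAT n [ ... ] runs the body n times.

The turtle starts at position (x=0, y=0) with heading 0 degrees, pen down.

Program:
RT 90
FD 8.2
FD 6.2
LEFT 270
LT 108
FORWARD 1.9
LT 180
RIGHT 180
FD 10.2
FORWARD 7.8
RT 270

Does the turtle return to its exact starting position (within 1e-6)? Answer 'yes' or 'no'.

Executing turtle program step by step:
Start: pos=(0,0), heading=0, pen down
RT 90: heading 0 -> 270
FD 8.2: (0,0) -> (0,-8.2) [heading=270, draw]
FD 6.2: (0,-8.2) -> (0,-14.4) [heading=270, draw]
LT 270: heading 270 -> 180
LT 108: heading 180 -> 288
FD 1.9: (0,-14.4) -> (0.587,-16.207) [heading=288, draw]
LT 180: heading 288 -> 108
RT 180: heading 108 -> 288
FD 10.2: (0.587,-16.207) -> (3.739,-25.908) [heading=288, draw]
FD 7.8: (3.739,-25.908) -> (6.149,-33.326) [heading=288, draw]
RT 270: heading 288 -> 18
Final: pos=(6.149,-33.326), heading=18, 5 segment(s) drawn

Start position: (0, 0)
Final position: (6.149, -33.326)
Distance = 33.889; >= 1e-6 -> NOT closed

Answer: no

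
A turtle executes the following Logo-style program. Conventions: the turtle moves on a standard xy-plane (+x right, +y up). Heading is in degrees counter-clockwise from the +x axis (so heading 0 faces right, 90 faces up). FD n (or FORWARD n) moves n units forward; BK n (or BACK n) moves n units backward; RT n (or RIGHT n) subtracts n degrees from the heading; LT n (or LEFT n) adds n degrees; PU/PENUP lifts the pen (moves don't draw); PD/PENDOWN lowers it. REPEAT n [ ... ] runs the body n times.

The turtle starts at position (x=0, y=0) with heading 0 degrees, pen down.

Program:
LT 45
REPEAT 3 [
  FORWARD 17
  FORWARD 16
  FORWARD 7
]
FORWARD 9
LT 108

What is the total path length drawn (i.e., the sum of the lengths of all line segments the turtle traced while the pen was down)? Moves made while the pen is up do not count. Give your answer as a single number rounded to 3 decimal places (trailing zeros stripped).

Answer: 129

Derivation:
Executing turtle program step by step:
Start: pos=(0,0), heading=0, pen down
LT 45: heading 0 -> 45
REPEAT 3 [
  -- iteration 1/3 --
  FD 17: (0,0) -> (12.021,12.021) [heading=45, draw]
  FD 16: (12.021,12.021) -> (23.335,23.335) [heading=45, draw]
  FD 7: (23.335,23.335) -> (28.284,28.284) [heading=45, draw]
  -- iteration 2/3 --
  FD 17: (28.284,28.284) -> (40.305,40.305) [heading=45, draw]
  FD 16: (40.305,40.305) -> (51.619,51.619) [heading=45, draw]
  FD 7: (51.619,51.619) -> (56.569,56.569) [heading=45, draw]
  -- iteration 3/3 --
  FD 17: (56.569,56.569) -> (68.589,68.589) [heading=45, draw]
  FD 16: (68.589,68.589) -> (79.903,79.903) [heading=45, draw]
  FD 7: (79.903,79.903) -> (84.853,84.853) [heading=45, draw]
]
FD 9: (84.853,84.853) -> (91.217,91.217) [heading=45, draw]
LT 108: heading 45 -> 153
Final: pos=(91.217,91.217), heading=153, 10 segment(s) drawn

Segment lengths:
  seg 1: (0,0) -> (12.021,12.021), length = 17
  seg 2: (12.021,12.021) -> (23.335,23.335), length = 16
  seg 3: (23.335,23.335) -> (28.284,28.284), length = 7
  seg 4: (28.284,28.284) -> (40.305,40.305), length = 17
  seg 5: (40.305,40.305) -> (51.619,51.619), length = 16
  seg 6: (51.619,51.619) -> (56.569,56.569), length = 7
  seg 7: (56.569,56.569) -> (68.589,68.589), length = 17
  seg 8: (68.589,68.589) -> (79.903,79.903), length = 16
  seg 9: (79.903,79.903) -> (84.853,84.853), length = 7
  seg 10: (84.853,84.853) -> (91.217,91.217), length = 9
Total = 129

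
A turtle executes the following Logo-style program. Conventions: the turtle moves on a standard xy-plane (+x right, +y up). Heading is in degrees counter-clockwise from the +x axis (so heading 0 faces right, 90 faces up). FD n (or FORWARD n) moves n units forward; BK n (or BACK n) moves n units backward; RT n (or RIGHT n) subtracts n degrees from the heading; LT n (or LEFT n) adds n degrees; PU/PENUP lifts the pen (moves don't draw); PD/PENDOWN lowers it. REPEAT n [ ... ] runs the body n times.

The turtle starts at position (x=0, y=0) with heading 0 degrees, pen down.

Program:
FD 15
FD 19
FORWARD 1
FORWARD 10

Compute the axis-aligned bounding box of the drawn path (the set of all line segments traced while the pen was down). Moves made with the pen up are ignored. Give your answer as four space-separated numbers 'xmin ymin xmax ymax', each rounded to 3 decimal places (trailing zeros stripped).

Answer: 0 0 45 0

Derivation:
Executing turtle program step by step:
Start: pos=(0,0), heading=0, pen down
FD 15: (0,0) -> (15,0) [heading=0, draw]
FD 19: (15,0) -> (34,0) [heading=0, draw]
FD 1: (34,0) -> (35,0) [heading=0, draw]
FD 10: (35,0) -> (45,0) [heading=0, draw]
Final: pos=(45,0), heading=0, 4 segment(s) drawn

Segment endpoints: x in {0, 15, 34, 35, 45}, y in {0}
xmin=0, ymin=0, xmax=45, ymax=0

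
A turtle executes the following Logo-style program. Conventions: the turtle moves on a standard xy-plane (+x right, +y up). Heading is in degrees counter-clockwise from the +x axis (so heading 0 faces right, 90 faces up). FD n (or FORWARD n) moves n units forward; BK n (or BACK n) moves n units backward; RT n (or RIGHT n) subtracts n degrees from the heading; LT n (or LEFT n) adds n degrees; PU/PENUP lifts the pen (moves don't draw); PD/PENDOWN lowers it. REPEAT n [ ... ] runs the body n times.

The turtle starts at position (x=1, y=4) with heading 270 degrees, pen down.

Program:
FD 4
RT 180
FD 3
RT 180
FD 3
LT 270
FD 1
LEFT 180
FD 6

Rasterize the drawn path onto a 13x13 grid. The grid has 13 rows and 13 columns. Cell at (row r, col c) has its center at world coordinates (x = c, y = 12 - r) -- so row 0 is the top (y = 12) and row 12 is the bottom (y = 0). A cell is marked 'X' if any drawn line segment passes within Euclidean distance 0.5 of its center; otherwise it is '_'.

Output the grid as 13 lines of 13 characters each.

Answer: _____________
_____________
_____________
_____________
_____________
_____________
_____________
_____________
_X___________
_X___________
_X___________
_X___________
XXXXXXX______

Derivation:
Segment 0: (1,4) -> (1,0)
Segment 1: (1,0) -> (1,3)
Segment 2: (1,3) -> (1,0)
Segment 3: (1,0) -> (-0,0)
Segment 4: (-0,0) -> (6,-0)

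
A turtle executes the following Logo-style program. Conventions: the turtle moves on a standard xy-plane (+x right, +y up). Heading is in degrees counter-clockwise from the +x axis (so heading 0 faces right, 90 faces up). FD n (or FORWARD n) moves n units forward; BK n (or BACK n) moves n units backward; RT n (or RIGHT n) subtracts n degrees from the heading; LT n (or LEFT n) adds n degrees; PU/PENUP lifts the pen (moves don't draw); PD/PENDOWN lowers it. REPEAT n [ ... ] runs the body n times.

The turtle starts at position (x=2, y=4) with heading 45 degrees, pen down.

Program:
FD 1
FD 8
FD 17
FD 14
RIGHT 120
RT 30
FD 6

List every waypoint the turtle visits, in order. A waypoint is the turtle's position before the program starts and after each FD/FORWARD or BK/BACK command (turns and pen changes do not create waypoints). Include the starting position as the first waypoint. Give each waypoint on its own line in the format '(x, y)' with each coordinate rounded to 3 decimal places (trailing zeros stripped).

Executing turtle program step by step:
Start: pos=(2,4), heading=45, pen down
FD 1: (2,4) -> (2.707,4.707) [heading=45, draw]
FD 8: (2.707,4.707) -> (8.364,10.364) [heading=45, draw]
FD 17: (8.364,10.364) -> (20.385,22.385) [heading=45, draw]
FD 14: (20.385,22.385) -> (30.284,32.284) [heading=45, draw]
RT 120: heading 45 -> 285
RT 30: heading 285 -> 255
FD 6: (30.284,32.284) -> (28.731,26.489) [heading=255, draw]
Final: pos=(28.731,26.489), heading=255, 5 segment(s) drawn
Waypoints (6 total):
(2, 4)
(2.707, 4.707)
(8.364, 10.364)
(20.385, 22.385)
(30.284, 32.284)
(28.731, 26.489)

Answer: (2, 4)
(2.707, 4.707)
(8.364, 10.364)
(20.385, 22.385)
(30.284, 32.284)
(28.731, 26.489)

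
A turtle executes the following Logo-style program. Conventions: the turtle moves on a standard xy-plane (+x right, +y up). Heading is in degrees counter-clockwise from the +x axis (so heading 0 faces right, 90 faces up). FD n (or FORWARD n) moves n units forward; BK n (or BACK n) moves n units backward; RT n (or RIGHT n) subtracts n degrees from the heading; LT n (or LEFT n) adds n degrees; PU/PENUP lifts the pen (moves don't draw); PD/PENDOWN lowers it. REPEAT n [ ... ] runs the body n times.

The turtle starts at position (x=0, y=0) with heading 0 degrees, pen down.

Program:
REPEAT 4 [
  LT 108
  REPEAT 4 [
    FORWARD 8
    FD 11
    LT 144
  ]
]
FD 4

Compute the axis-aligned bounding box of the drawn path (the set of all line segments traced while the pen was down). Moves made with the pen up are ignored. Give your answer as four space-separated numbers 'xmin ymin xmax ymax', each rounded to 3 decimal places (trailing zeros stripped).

Answer: -24.871 0 3.629 58.476

Derivation:
Executing turtle program step by step:
Start: pos=(0,0), heading=0, pen down
REPEAT 4 [
  -- iteration 1/4 --
  LT 108: heading 0 -> 108
  REPEAT 4 [
    -- iteration 1/4 --
    FD 8: (0,0) -> (-2.472,7.608) [heading=108, draw]
    FD 11: (-2.472,7.608) -> (-5.871,18.07) [heading=108, draw]
    LT 144: heading 108 -> 252
    -- iteration 2/4 --
    FD 8: (-5.871,18.07) -> (-8.343,10.462) [heading=252, draw]
    FD 11: (-8.343,10.462) -> (-11.743,0) [heading=252, draw]
    LT 144: heading 252 -> 36
    -- iteration 3/4 --
    FD 8: (-11.743,0) -> (-5.271,4.702) [heading=36, draw]
    FD 11: (-5.271,4.702) -> (3.629,11.168) [heading=36, draw]
    LT 144: heading 36 -> 180
    -- iteration 4/4 --
    FD 8: (3.629,11.168) -> (-4.371,11.168) [heading=180, draw]
    FD 11: (-4.371,11.168) -> (-15.371,11.168) [heading=180, draw]
    LT 144: heading 180 -> 324
  ]
  -- iteration 2/4 --
  LT 108: heading 324 -> 72
  REPEAT 4 [
    -- iteration 1/4 --
    FD 8: (-15.371,11.168) -> (-12.899,18.776) [heading=72, draw]
    FD 11: (-12.899,18.776) -> (-9.5,29.238) [heading=72, draw]
    LT 144: heading 72 -> 216
    -- iteration 2/4 --
    FD 8: (-9.5,29.238) -> (-15.972,24.536) [heading=216, draw]
    FD 11: (-15.972,24.536) -> (-24.871,18.07) [heading=216, draw]
    LT 144: heading 216 -> 0
    -- iteration 3/4 --
    FD 8: (-24.871,18.07) -> (-16.871,18.07) [heading=0, draw]
    FD 11: (-16.871,18.07) -> (-5.871,18.07) [heading=0, draw]
    LT 144: heading 0 -> 144
    -- iteration 4/4 --
    FD 8: (-5.871,18.07) -> (-12.343,22.772) [heading=144, draw]
    FD 11: (-12.343,22.772) -> (-21.243,29.238) [heading=144, draw]
    LT 144: heading 144 -> 288
  ]
  -- iteration 3/4 --
  LT 108: heading 288 -> 36
  REPEAT 4 [
    -- iteration 1/4 --
    FD 8: (-21.243,29.238) -> (-14.771,33.94) [heading=36, draw]
    FD 11: (-14.771,33.94) -> (-5.871,40.406) [heading=36, draw]
    LT 144: heading 36 -> 180
    -- iteration 2/4 --
    FD 8: (-5.871,40.406) -> (-13.871,40.406) [heading=180, draw]
    FD 11: (-13.871,40.406) -> (-24.871,40.406) [heading=180, draw]
    LT 144: heading 180 -> 324
    -- iteration 3/4 --
    FD 8: (-24.871,40.406) -> (-18.399,35.704) [heading=324, draw]
    FD 11: (-18.399,35.704) -> (-9.5,29.238) [heading=324, draw]
    LT 144: heading 324 -> 108
    -- iteration 4/4 --
    FD 8: (-9.5,29.238) -> (-11.972,36.846) [heading=108, draw]
    FD 11: (-11.972,36.846) -> (-15.371,47.308) [heading=108, draw]
    LT 144: heading 108 -> 252
  ]
  -- iteration 4/4 --
  LT 108: heading 252 -> 0
  REPEAT 4 [
    -- iteration 1/4 --
    FD 8: (-15.371,47.308) -> (-7.371,47.308) [heading=0, draw]
    FD 11: (-7.371,47.308) -> (3.629,47.308) [heading=0, draw]
    LT 144: heading 0 -> 144
    -- iteration 2/4 --
    FD 8: (3.629,47.308) -> (-2.843,52.01) [heading=144, draw]
    FD 11: (-2.843,52.01) -> (-11.743,58.476) [heading=144, draw]
    LT 144: heading 144 -> 288
    -- iteration 3/4 --
    FD 8: (-11.743,58.476) -> (-9.271,50.868) [heading=288, draw]
    FD 11: (-9.271,50.868) -> (-5.871,40.406) [heading=288, draw]
    LT 144: heading 288 -> 72
    -- iteration 4/4 --
    FD 8: (-5.871,40.406) -> (-3.399,48.014) [heading=72, draw]
    FD 11: (-3.399,48.014) -> (0,58.476) [heading=72, draw]
    LT 144: heading 72 -> 216
  ]
]
FD 4: (0,58.476) -> (-3.236,56.125) [heading=216, draw]
Final: pos=(-3.236,56.125), heading=216, 33 segment(s) drawn

Segment endpoints: x in {-24.871, -24.871, -21.243, -18.399, -16.871, -15.972, -15.371, -15.371, -14.771, -13.871, -12.899, -12.343, -11.972, -11.743, -11.743, -9.5, -9.5, -9.271, -8.343, -7.371, -5.871, -5.871, -5.871, -5.271, -4.371, -3.399, -3.236, -2.843, -2.472, 0, 0, 3.629, 3.629}, y in {0, 0, 4.702, 7.608, 10.462, 11.168, 11.168, 11.168, 18.07, 18.07, 18.07, 18.776, 22.772, 24.536, 29.238, 29.238, 33.94, 35.704, 36.846, 40.406, 40.406, 40.406, 40.406, 47.308, 47.308, 47.308, 48.014, 50.868, 52.01, 56.125, 58.476, 58.476}
xmin=-24.871, ymin=0, xmax=3.629, ymax=58.476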